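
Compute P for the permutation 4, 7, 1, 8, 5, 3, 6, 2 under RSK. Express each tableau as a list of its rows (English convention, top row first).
P = [[1, 2, 6], [3, 5, 8], [4], [7]]

Insert 4: appended to row 1. P = [[4]].
Insert 7: appended to row 1. P = [[4, 7]].
Insert 1: 1 bumps 4 from row 1; 4 starts row 2. P = [[1, 7], [4]].
Insert 8: appended to row 1. P = [[1, 7, 8], [4]].
Insert 5: 5 bumps 7 from row 1; 7 appends to row 2. P = [[1, 5, 8], [4, 7]].
Insert 3: 3 bumps 5 from row 1; 5 bumps 7 from row 2; 7 starts row 3. P = [[1, 3, 8], [4, 5], [7]].
Insert 6: 6 bumps 8 from row 1; 8 appends to row 2. P = [[1, 3, 6], [4, 5, 8], [7]].
Insert 2: 2 bumps 3 from row 1; 3 bumps 4 from row 2; 4 bumps 7 from row 3; 7 starts row 4. P = [[1, 2, 6], [3, 5, 8], [4], [7]].

So P = [[1, 2, 6], [3, 5, 8], [4], [7]].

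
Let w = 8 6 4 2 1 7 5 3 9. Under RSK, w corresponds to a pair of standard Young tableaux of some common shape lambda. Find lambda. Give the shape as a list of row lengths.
Row-insert each entry into an empty tableau.

After inserting 8: P = [[8]].
After inserting 6: P = [[6], [8]].
After inserting 4: P = [[4], [6], [8]].
After inserting 2: P = [[2], [4], [6], [8]].
After inserting 1: P = [[1], [2], [4], [6], [8]].
After inserting 7: P = [[1, 7], [2], [4], [6], [8]].
After inserting 5: P = [[1, 5], [2, 7], [4], [6], [8]].
After inserting 3: P = [[1, 3], [2, 5], [4, 7], [6], [8]].
After inserting 9: P = [[1, 3, 9], [2, 5], [4, 7], [6], [8]].

The final insertion tableau P = [[1, 3, 9], [2, 5], [4, 7], [6], [8]] has shape [3, 2, 2, 1, 1].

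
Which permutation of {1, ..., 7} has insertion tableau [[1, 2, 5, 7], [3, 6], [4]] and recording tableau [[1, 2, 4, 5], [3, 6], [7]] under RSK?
1 4 3 6 7 5 2

Reverse the RSK construction: for i from n down to 1, find the cell of Q containing i, remove the entry at that cell from P, and reverse-bump it up through P; the value ejected from row 1 is w(i).

Step i=7: Q has 7 at row 3, column 1; remove 4 from row 3 of P and reverse-bump: 4 enters row 2 and ejects 3; 3 enters row 1 and ejects 2. So w(7) = 2. P is now [[1, 3, 5, 7], [4, 6]].
Step i=6: Q has 6 at row 2, column 2; remove 6 from row 2 of P and reverse-bump: 6 enters row 1 and ejects 5. So w(6) = 5. P is now [[1, 3, 6, 7], [4]].
Step i=5: Q has 5 at row 1, column 4; remove that cell from P, ejecting 7. So w(5) = 7. P is now [[1, 3, 6], [4]].
Step i=4: Q has 4 at row 1, column 3; remove that cell from P, ejecting 6. So w(4) = 6. P is now [[1, 3], [4]].
Step i=3: Q has 3 at row 2, column 1; remove 4 from row 2 of P and reverse-bump: 4 enters row 1 and ejects 3. So w(3) = 3. P is now [[1, 4]].
Step i=2: Q has 2 at row 1, column 2; remove that cell from P, ejecting 4. So w(2) = 4. P is now [[1]].
Step i=1: Q has 1 at row 1, column 1; remove that cell from P, ejecting 1. So w(1) = 1. P is now [].

So w = 1 4 3 6 7 5 2.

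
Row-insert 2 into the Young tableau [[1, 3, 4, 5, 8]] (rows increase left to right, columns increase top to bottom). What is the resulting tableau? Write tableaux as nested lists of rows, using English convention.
[[1, 2, 4, 5, 8], [3]]

In row 1, 2 replaces 3 (the leftmost entry greater than 2); 3 is bumped to row 2. 3 starts a new row 2. The new tableau is [[1, 2, 4, 5, 8], [3]].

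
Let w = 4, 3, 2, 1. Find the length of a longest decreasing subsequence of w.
4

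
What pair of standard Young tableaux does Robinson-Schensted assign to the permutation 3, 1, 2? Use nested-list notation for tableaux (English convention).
P = [[1, 2], [3]], Q = [[1, 3], [2]]

Insert each entry of the permutation into P by Schensted row insertion, recording in Q the position of each new cell.

Insert 3: appended to row 1. P = [[3]].
Insert 1: 1 bumps 3 from row 1; 3 starts row 2. P = [[1], [3]].
Insert 2: appended to row 1. P = [[1, 2], [3]].

So P = [[1, 2], [3]], Q = [[1, 3], [2]].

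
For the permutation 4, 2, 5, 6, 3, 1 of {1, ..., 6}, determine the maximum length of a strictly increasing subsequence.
3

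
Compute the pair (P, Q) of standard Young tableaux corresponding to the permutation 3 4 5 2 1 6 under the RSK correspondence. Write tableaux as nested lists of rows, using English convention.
P = [[1, 4, 5, 6], [2], [3]], Q = [[1, 2, 3, 6], [4], [5]]

Insert each entry of the permutation into P by Schensted row insertion, recording in Q the position of each new cell.

After inserting 3: P = [[3]].
After inserting 4: P = [[3, 4]].
After inserting 5: P = [[3, 4, 5]].
After inserting 2: P = [[2, 4, 5], [3]].
After inserting 1: P = [[1, 4, 5], [2], [3]].
After inserting 6: P = [[1, 4, 5, 6], [2], [3]].

So P = [[1, 4, 5, 6], [2], [3]], Q = [[1, 2, 3, 6], [4], [5]].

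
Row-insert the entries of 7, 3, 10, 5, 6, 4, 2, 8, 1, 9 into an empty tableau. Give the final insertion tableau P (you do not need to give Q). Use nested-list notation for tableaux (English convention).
P = [[1, 4, 6, 8, 9], [2, 10], [3], [5], [7]]

Insert 7: appended to row 1. P = [[7]].
Insert 3: 3 bumps 7 from row 1; 7 starts row 2. P = [[3], [7]].
Insert 10: appended to row 1. P = [[3, 10], [7]].
Insert 5: 5 bumps 10 from row 1; 10 appends to row 2. P = [[3, 5], [7, 10]].
Insert 6: appended to row 1. P = [[3, 5, 6], [7, 10]].
Insert 4: 4 bumps 5 from row 1; 5 bumps 7 from row 2; 7 starts row 3. P = [[3, 4, 6], [5, 10], [7]].
Insert 2: 2 bumps 3 from row 1; 3 bumps 5 from row 2; 5 bumps 7 from row 3; 7 starts row 4. P = [[2, 4, 6], [3, 10], [5], [7]].
Insert 8: appended to row 1. P = [[2, 4, 6, 8], [3, 10], [5], [7]].
Insert 1: 1 bumps 2 from row 1; 2 bumps 3 from row 2; 3 bumps 5 from row 3; 5 bumps 7 from row 4; 7 starts row 5. P = [[1, 4, 6, 8], [2, 10], [3], [5], [7]].
Insert 9: appended to row 1. P = [[1, 4, 6, 8, 9], [2, 10], [3], [5], [7]].

So P = [[1, 4, 6, 8, 9], [2, 10], [3], [5], [7]].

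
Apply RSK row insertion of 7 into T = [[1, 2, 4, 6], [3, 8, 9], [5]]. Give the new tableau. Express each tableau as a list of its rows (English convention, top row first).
7 is larger than every entry of row 1, so it is appended to row 1. The new tableau is [[1, 2, 4, 6, 7], [3, 8, 9], [5]].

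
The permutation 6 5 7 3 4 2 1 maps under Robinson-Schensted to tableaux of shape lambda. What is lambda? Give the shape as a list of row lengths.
[2, 2, 1, 1, 1]

Row-insert each entry into an empty tableau.

After inserting 6: P = [[6]].
After inserting 5: P = [[5], [6]].
After inserting 7: P = [[5, 7], [6]].
After inserting 3: P = [[3, 7], [5], [6]].
After inserting 4: P = [[3, 4], [5, 7], [6]].
After inserting 2: P = [[2, 4], [3, 7], [5], [6]].
After inserting 1: P = [[1, 4], [2, 7], [3], [5], [6]].

The final insertion tableau P = [[1, 4], [2, 7], [3], [5], [6]] has shape [2, 2, 1, 1, 1].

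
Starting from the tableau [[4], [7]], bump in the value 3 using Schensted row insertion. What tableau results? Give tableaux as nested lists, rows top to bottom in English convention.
In row 1, 3 replaces 4 (the leftmost entry greater than 3); 4 is bumped to row 2. In row 2, 4 replaces 7 (the leftmost entry greater than 4); 7 is bumped to row 3. 7 starts a new row 3. The new tableau is [[3], [4], [7]].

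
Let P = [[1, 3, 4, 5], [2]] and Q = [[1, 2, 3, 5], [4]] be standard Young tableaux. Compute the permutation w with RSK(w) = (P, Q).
Reverse the RSK construction: for i from n down to 1, find the cell of Q containing i, remove the entry at that cell from P, and reverse-bump it up through P; the value ejected from row 1 is w(i).

Step i=5: Q has 5 at row 1, column 4; remove that cell from P, ejecting 5. So w(5) = 5. P is now [[1, 3, 4], [2]].
Step i=4: Q has 4 at row 2, column 1; remove 2 from row 2 of P and reverse-bump: 2 enters row 1 and ejects 1. So w(4) = 1. P is now [[2, 3, 4]].
Step i=3: Q has 3 at row 1, column 3; remove that cell from P, ejecting 4. So w(3) = 4. P is now [[2, 3]].
Step i=2: Q has 2 at row 1, column 2; remove that cell from P, ejecting 3. So w(2) = 3. P is now [[2]].
Step i=1: Q has 1 at row 1, column 1; remove that cell from P, ejecting 2. So w(1) = 2. P is now [].

So w = 2 3 4 1 5.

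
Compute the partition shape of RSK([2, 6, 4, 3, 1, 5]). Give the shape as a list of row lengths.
Row-insert each entry into an empty tableau.

After inserting 2: P = [[2]].
After inserting 6: P = [[2, 6]].
After inserting 4: P = [[2, 4], [6]].
After inserting 3: P = [[2, 3], [4], [6]].
After inserting 1: P = [[1, 3], [2], [4], [6]].
After inserting 5: P = [[1, 3, 5], [2], [4], [6]].

The final insertion tableau P = [[1, 3, 5], [2], [4], [6]] has shape [3, 1, 1, 1].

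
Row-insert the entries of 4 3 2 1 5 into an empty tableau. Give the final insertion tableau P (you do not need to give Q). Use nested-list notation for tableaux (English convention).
Insert 4: appended to row 1. P = [[4]].
Insert 3: 3 bumps 4 from row 1; 4 starts row 2. P = [[3], [4]].
Insert 2: 2 bumps 3 from row 1; 3 bumps 4 from row 2; 4 starts row 3. P = [[2], [3], [4]].
Insert 1: 1 bumps 2 from row 1; 2 bumps 3 from row 2; 3 bumps 4 from row 3; 4 starts row 4. P = [[1], [2], [3], [4]].
Insert 5: appended to row 1. P = [[1, 5], [2], [3], [4]].

So P = [[1, 5], [2], [3], [4]].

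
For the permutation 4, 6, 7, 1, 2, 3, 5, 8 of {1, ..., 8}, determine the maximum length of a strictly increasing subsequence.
5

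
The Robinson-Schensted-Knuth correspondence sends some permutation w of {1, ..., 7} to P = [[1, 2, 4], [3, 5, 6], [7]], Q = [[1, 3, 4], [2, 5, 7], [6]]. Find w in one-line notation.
3 1 5 7 6 2 4

Reverse the RSK construction: for i from n down to 1, find the cell of Q containing i, remove the entry at that cell from P, and reverse-bump it up through P; the value ejected from row 1 is w(i).

Step i=7: Q has 7 at row 2, column 3; remove 6 from row 2 of P and reverse-bump: 6 enters row 1 and ejects 4. So w(7) = 4. P is now [[1, 2, 6], [3, 5], [7]].
Step i=6: Q has 6 at row 3, column 1; remove 7 from row 3 of P and reverse-bump: 7 enters row 2 and ejects 5; 5 enters row 1 and ejects 2. So w(6) = 2. P is now [[1, 5, 6], [3, 7]].
Step i=5: Q has 5 at row 2, column 2; remove 7 from row 2 of P and reverse-bump: 7 enters row 1 and ejects 6. So w(5) = 6. P is now [[1, 5, 7], [3]].
Step i=4: Q has 4 at row 1, column 3; remove that cell from P, ejecting 7. So w(4) = 7. P is now [[1, 5], [3]].
Step i=3: Q has 3 at row 1, column 2; remove that cell from P, ejecting 5. So w(3) = 5. P is now [[1], [3]].
Step i=2: Q has 2 at row 2, column 1; remove 3 from row 2 of P and reverse-bump: 3 enters row 1 and ejects 1. So w(2) = 1. P is now [[3]].
Step i=1: Q has 1 at row 1, column 1; remove that cell from P, ejecting 3. So w(1) = 3. P is now [].

So w = 3 1 5 7 6 2 4.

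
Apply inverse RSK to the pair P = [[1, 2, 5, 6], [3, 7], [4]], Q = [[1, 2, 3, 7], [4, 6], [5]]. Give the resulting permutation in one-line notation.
1 4 7 3 2 5 6

Reverse RSK: for i = n, n-1, ..., 1, locate i in Q, remove the corresponding corner cell from P, and reverse-bump its entry up through P; the value ejected from row 1 is w(i).

So w = 1 4 7 3 2 5 6.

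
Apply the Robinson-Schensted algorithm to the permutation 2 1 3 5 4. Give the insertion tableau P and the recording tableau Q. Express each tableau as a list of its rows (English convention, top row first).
Insert each entry of the permutation into P by Schensted row insertion, recording in Q the position of each new cell.

After inserting 2: P = [[2]].
After inserting 1: P = [[1], [2]].
After inserting 3: P = [[1, 3], [2]].
After inserting 5: P = [[1, 3, 5], [2]].
After inserting 4: P = [[1, 3, 4], [2, 5]].

So P = [[1, 3, 4], [2, 5]], Q = [[1, 3, 4], [2, 5]].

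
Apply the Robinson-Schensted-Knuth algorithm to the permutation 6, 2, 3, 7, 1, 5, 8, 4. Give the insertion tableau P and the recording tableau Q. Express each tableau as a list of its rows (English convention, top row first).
Insert each entry of the permutation into P by Schensted row insertion, recording in Q the position of each new cell.

Insert 6: appended to row 1. P = [[6]], Q = [[1]].
Insert 2: 2 bumps 6 from row 1; 6 starts row 2. P = [[2], [6]], Q = [[1], [2]].
Insert 3: appended to row 1. P = [[2, 3], [6]], Q = [[1, 3], [2]].
Insert 7: appended to row 1. P = [[2, 3, 7], [6]], Q = [[1, 3, 4], [2]].
Insert 1: 1 bumps 2 from row 1; 2 bumps 6 from row 2; 6 starts row 3. P = [[1, 3, 7], [2], [6]], Q = [[1, 3, 4], [2], [5]].
Insert 5: 5 bumps 7 from row 1; 7 appends to row 2. P = [[1, 3, 5], [2, 7], [6]], Q = [[1, 3, 4], [2, 6], [5]].
Insert 8: appended to row 1. P = [[1, 3, 5, 8], [2, 7], [6]], Q = [[1, 3, 4, 7], [2, 6], [5]].
Insert 4: 4 bumps 5 from row 1; 5 bumps 7 from row 2; 7 appends to row 3. P = [[1, 3, 4, 8], [2, 5], [6, 7]], Q = [[1, 3, 4, 7], [2, 6], [5, 8]].

So P = [[1, 3, 4, 8], [2, 5], [6, 7]], Q = [[1, 3, 4, 7], [2, 6], [5, 8]].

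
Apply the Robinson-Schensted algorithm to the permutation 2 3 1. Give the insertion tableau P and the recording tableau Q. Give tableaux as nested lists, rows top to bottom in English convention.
P = [[1, 3], [2]], Q = [[1, 2], [3]]

Insert each entry of the permutation into P by Schensted row insertion, recording in Q the position of each new cell.

Insert 2: appended to row 1. P = [[2]], Q = [[1]].
Insert 3: appended to row 1. P = [[2, 3]], Q = [[1, 2]].
Insert 1: 1 bumps 2 from row 1; 2 starts row 2. P = [[1, 3], [2]], Q = [[1, 2], [3]].

So P = [[1, 3], [2]], Q = [[1, 2], [3]].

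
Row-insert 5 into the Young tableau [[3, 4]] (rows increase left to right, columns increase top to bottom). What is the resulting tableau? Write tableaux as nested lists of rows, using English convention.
[[3, 4, 5]]

5 is larger than every entry of row 1, so it is appended to row 1. The new tableau is [[3, 4, 5]].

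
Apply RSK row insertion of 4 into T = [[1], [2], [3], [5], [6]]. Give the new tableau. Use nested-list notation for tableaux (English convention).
[[1, 4], [2], [3], [5], [6]]

4 is larger than every entry of row 1, so it is appended to row 1. The new tableau is [[1, 4], [2], [3], [5], [6]].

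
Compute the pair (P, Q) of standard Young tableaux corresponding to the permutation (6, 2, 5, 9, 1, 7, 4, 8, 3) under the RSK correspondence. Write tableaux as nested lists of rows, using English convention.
P = [[1, 3, 7, 8], [2, 4], [5, 9], [6]], Q = [[1, 3, 4, 8], [2, 6], [5, 7], [9]]

Insert each entry of the permutation into P by Schensted row insertion, recording in Q the position of each new cell.

Insert 6: appended to row 1. P = [[6]].
Insert 2: 2 bumps 6 from row 1; 6 starts row 2. P = [[2], [6]].
Insert 5: appended to row 1. P = [[2, 5], [6]].
Insert 9: appended to row 1. P = [[2, 5, 9], [6]].
Insert 1: 1 bumps 2 from row 1; 2 bumps 6 from row 2; 6 starts row 3. P = [[1, 5, 9], [2], [6]].
Insert 7: 7 bumps 9 from row 1; 9 appends to row 2. P = [[1, 5, 7], [2, 9], [6]].
Insert 4: 4 bumps 5 from row 1; 5 bumps 9 from row 2; 9 appends to row 3. P = [[1, 4, 7], [2, 5], [6, 9]].
Insert 8: appended to row 1. P = [[1, 4, 7, 8], [2, 5], [6, 9]].
Insert 3: 3 bumps 4 from row 1; 4 bumps 5 from row 2; 5 bumps 6 from row 3; 6 starts row 4. P = [[1, 3, 7, 8], [2, 4], [5, 9], [6]].

So P = [[1, 3, 7, 8], [2, 4], [5, 9], [6]], Q = [[1, 3, 4, 8], [2, 6], [5, 7], [9]].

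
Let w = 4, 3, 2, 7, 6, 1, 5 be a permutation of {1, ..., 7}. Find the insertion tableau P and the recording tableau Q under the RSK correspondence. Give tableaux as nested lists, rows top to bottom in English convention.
P = [[1, 5], [2, 6], [3, 7], [4]], Q = [[1, 4], [2, 5], [3, 7], [6]]

Insert each entry of the permutation into P by Schensted row insertion, recording in Q the position of each new cell.

Insert 4: appended to row 1. P = [[4]].
Insert 3: 3 bumps 4 from row 1; 4 starts row 2. P = [[3], [4]].
Insert 2: 2 bumps 3 from row 1; 3 bumps 4 from row 2; 4 starts row 3. P = [[2], [3], [4]].
Insert 7: appended to row 1. P = [[2, 7], [3], [4]].
Insert 6: 6 bumps 7 from row 1; 7 appends to row 2. P = [[2, 6], [3, 7], [4]].
Insert 1: 1 bumps 2 from row 1; 2 bumps 3 from row 2; 3 bumps 4 from row 3; 4 starts row 4. P = [[1, 6], [2, 7], [3], [4]].
Insert 5: 5 bumps 6 from row 1; 6 bumps 7 from row 2; 7 appends to row 3. P = [[1, 5], [2, 6], [3, 7], [4]].

So P = [[1, 5], [2, 6], [3, 7], [4]], Q = [[1, 4], [2, 5], [3, 7], [6]].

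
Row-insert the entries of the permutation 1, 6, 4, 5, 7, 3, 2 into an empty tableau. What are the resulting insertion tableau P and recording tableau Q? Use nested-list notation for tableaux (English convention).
P = [[1, 2, 5, 7], [3], [4], [6]], Q = [[1, 2, 4, 5], [3], [6], [7]]

Insert each entry of the permutation into P by Schensted row insertion, recording in Q the position of each new cell.

Insert 1: appended to row 1. P = [[1]].
Insert 6: appended to row 1. P = [[1, 6]].
Insert 4: 4 bumps 6 from row 1; 6 starts row 2. P = [[1, 4], [6]].
Insert 5: appended to row 1. P = [[1, 4, 5], [6]].
Insert 7: appended to row 1. P = [[1, 4, 5, 7], [6]].
Insert 3: 3 bumps 4 from row 1; 4 bumps 6 from row 2; 6 starts row 3. P = [[1, 3, 5, 7], [4], [6]].
Insert 2: 2 bumps 3 from row 1; 3 bumps 4 from row 2; 4 bumps 6 from row 3; 6 starts row 4. P = [[1, 2, 5, 7], [3], [4], [6]].

So P = [[1, 2, 5, 7], [3], [4], [6]], Q = [[1, 2, 4, 5], [3], [6], [7]].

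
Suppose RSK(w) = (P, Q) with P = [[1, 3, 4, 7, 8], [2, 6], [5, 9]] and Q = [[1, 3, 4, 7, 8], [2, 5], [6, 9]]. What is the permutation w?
Reverse the RSK construction: for i from n down to 1, find the cell of Q containing i, remove the entry at that cell from P, and reverse-bump it up through P; the value ejected from row 1 is w(i).

Step i=9: Q has 9 at row 3, column 2; remove 9 from row 3 of P and reverse-bump: 9 enters row 2 and ejects 6; 6 enters row 1 and ejects 4. So w(9) = 4. P is now [[1, 3, 6, 7, 8], [2, 9], [5]].
Step i=8: Q has 8 at row 1, column 5; remove that cell from P, ejecting 8. So w(8) = 8. P is now [[1, 3, 6, 7], [2, 9], [5]].
Step i=7: Q has 7 at row 1, column 4; remove that cell from P, ejecting 7. So w(7) = 7. P is now [[1, 3, 6], [2, 9], [5]].
Step i=6: Q has 6 at row 3, column 1; remove 5 from row 3 of P and reverse-bump: 5 enters row 2 and ejects 2; 2 enters row 1 and ejects 1. So w(6) = 1. P is now [[2, 3, 6], [5, 9]].
Step i=5: Q has 5 at row 2, column 2; remove 9 from row 2 of P and reverse-bump: 9 enters row 1 and ejects 6. So w(5) = 6. P is now [[2, 3, 9], [5]].
Step i=4: Q has 4 at row 1, column 3; remove that cell from P, ejecting 9. So w(4) = 9. P is now [[2, 3], [5]].
Step i=3: Q has 3 at row 1, column 2; remove that cell from P, ejecting 3. So w(3) = 3. P is now [[2], [5]].
Step i=2: Q has 2 at row 2, column 1; remove 5 from row 2 of P and reverse-bump: 5 enters row 1 and ejects 2. So w(2) = 2. P is now [[5]].
Step i=1: Q has 1 at row 1, column 1; remove that cell from P, ejecting 5. So w(1) = 5. P is now [].

So w = 5 2 3 9 6 1 7 8 4.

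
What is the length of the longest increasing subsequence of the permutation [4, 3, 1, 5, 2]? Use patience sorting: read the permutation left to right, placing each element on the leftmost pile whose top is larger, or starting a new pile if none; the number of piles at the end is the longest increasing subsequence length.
4: new pile. tops = [4]
3: onto pile 1 (replacing 4). tops = [3]
1: onto pile 1 (replacing 3). tops = [1]
5: new pile. tops = [1, 5]
2: onto pile 2 (replacing 5). tops = [1, 2]

2 piles, so the longest increasing subsequence has length 2.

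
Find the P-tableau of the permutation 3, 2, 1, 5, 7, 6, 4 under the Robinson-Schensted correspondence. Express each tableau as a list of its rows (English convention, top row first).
P = [[1, 4, 6], [2, 5], [3, 7]]

After inserting 3: P = [[3]].
After inserting 2: P = [[2], [3]].
After inserting 1: P = [[1], [2], [3]].
After inserting 5: P = [[1, 5], [2], [3]].
After inserting 7: P = [[1, 5, 7], [2], [3]].
After inserting 6: P = [[1, 5, 6], [2, 7], [3]].
After inserting 4: P = [[1, 4, 6], [2, 5], [3, 7]].

So P = [[1, 4, 6], [2, 5], [3, 7]].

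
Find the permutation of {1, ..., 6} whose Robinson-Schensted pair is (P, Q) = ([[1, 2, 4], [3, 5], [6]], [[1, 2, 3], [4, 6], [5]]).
1 3 6 5 2 4

Reverse the RSK construction: for i from n down to 1, find the cell of Q containing i, remove the entry at that cell from P, and reverse-bump it up through P; the value ejected from row 1 is w(i).

Step i=6: Q has 6 at row 2, column 2; remove 5 from row 2 of P and reverse-bump: 5 enters row 1 and ejects 4. So w(6) = 4. P is now [[1, 2, 5], [3], [6]].
Step i=5: Q has 5 at row 3, column 1; remove 6 from row 3 of P and reverse-bump: 6 enters row 2 and ejects 3; 3 enters row 1 and ejects 2. So w(5) = 2. P is now [[1, 3, 5], [6]].
Step i=4: Q has 4 at row 2, column 1; remove 6 from row 2 of P and reverse-bump: 6 enters row 1 and ejects 5. So w(4) = 5. P is now [[1, 3, 6]].
Step i=3: Q has 3 at row 1, column 3; remove that cell from P, ejecting 6. So w(3) = 6. P is now [[1, 3]].
Step i=2: Q has 2 at row 1, column 2; remove that cell from P, ejecting 3. So w(2) = 3. P is now [[1]].
Step i=1: Q has 1 at row 1, column 1; remove that cell from P, ejecting 1. So w(1) = 1. P is now [].

So w = 1 3 6 5 2 4.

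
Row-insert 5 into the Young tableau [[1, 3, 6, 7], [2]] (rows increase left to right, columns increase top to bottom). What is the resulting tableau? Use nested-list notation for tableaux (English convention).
[[1, 3, 5, 7], [2, 6]]

In row 1, 5 replaces 6 (the leftmost entry greater than 5); 6 is bumped to row 2. 6 is appended to row 2. The new tableau is [[1, 3, 5, 7], [2, 6]].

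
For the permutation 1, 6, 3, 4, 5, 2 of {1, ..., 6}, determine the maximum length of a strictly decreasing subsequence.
3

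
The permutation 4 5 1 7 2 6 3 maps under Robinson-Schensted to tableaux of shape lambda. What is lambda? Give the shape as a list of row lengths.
Row-insert each entry into an empty tableau.

After inserting 4: P = [[4]].
After inserting 5: P = [[4, 5]].
After inserting 1: P = [[1, 5], [4]].
After inserting 7: P = [[1, 5, 7], [4]].
After inserting 2: P = [[1, 2, 7], [4, 5]].
After inserting 6: P = [[1, 2, 6], [4, 5, 7]].
After inserting 3: P = [[1, 2, 3], [4, 5, 6], [7]].

The final insertion tableau P = [[1, 2, 3], [4, 5, 6], [7]] has shape [3, 3, 1].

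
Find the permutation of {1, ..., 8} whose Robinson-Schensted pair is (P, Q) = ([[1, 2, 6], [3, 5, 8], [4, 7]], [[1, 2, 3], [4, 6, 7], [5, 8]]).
4 7 8 3 1 5 6 2

Reverse the RSK construction: for i from n down to 1, find the cell of Q containing i, remove the entry at that cell from P, and reverse-bump it up through P; the value ejected from row 1 is w(i).

Step i=8: Q has 8 at row 3, column 2; remove 7 from row 3 of P and reverse-bump: 7 enters row 2 and ejects 5; 5 enters row 1 and ejects 2. So w(8) = 2. P is now [[1, 5, 6], [3, 7, 8], [4]].
Step i=7: Q has 7 at row 2, column 3; remove 8 from row 2 of P and reverse-bump: 8 enters row 1 and ejects 6. So w(7) = 6. P is now [[1, 5, 8], [3, 7], [4]].
Step i=6: Q has 6 at row 2, column 2; remove 7 from row 2 of P and reverse-bump: 7 enters row 1 and ejects 5. So w(6) = 5. P is now [[1, 7, 8], [3], [4]].
Step i=5: Q has 5 at row 3, column 1; remove 4 from row 3 of P and reverse-bump: 4 enters row 2 and ejects 3; 3 enters row 1 and ejects 1. So w(5) = 1. P is now [[3, 7, 8], [4]].
Step i=4: Q has 4 at row 2, column 1; remove 4 from row 2 of P and reverse-bump: 4 enters row 1 and ejects 3. So w(4) = 3. P is now [[4, 7, 8]].
Step i=3: Q has 3 at row 1, column 3; remove that cell from P, ejecting 8. So w(3) = 8. P is now [[4, 7]].
Step i=2: Q has 2 at row 1, column 2; remove that cell from P, ejecting 7. So w(2) = 7. P is now [[4]].
Step i=1: Q has 1 at row 1, column 1; remove that cell from P, ejecting 4. So w(1) = 4. P is now [].

So w = 4 7 8 3 1 5 6 2.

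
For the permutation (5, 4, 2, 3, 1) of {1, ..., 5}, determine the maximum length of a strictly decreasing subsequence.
4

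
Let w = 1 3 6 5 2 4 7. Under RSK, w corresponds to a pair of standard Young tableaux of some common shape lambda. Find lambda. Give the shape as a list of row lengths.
Row-insert each entry into an empty tableau.

After inserting 1: P = [[1]].
After inserting 3: P = [[1, 3]].
After inserting 6: P = [[1, 3, 6]].
After inserting 5: P = [[1, 3, 5], [6]].
After inserting 2: P = [[1, 2, 5], [3], [6]].
After inserting 4: P = [[1, 2, 4], [3, 5], [6]].
After inserting 7: P = [[1, 2, 4, 7], [3, 5], [6]].

The final insertion tableau P = [[1, 2, 4, 7], [3, 5], [6]] has shape [4, 2, 1].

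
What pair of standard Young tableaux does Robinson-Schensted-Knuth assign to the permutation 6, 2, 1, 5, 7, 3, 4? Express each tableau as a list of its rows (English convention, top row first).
P = [[1, 3, 4], [2, 5, 7], [6]], Q = [[1, 4, 5], [2, 6, 7], [3]]

Insert each entry of the permutation into P by Schensted row insertion, recording in Q the position of each new cell.

Insert 6: appended to row 1. P = [[6]].
Insert 2: 2 bumps 6 from row 1; 6 starts row 2. P = [[2], [6]].
Insert 1: 1 bumps 2 from row 1; 2 bumps 6 from row 2; 6 starts row 3. P = [[1], [2], [6]].
Insert 5: appended to row 1. P = [[1, 5], [2], [6]].
Insert 7: appended to row 1. P = [[1, 5, 7], [2], [6]].
Insert 3: 3 bumps 5 from row 1; 5 appends to row 2. P = [[1, 3, 7], [2, 5], [6]].
Insert 4: 4 bumps 7 from row 1; 7 appends to row 2. P = [[1, 3, 4], [2, 5, 7], [6]].

So P = [[1, 3, 4], [2, 5, 7], [6]], Q = [[1, 4, 5], [2, 6, 7], [3]].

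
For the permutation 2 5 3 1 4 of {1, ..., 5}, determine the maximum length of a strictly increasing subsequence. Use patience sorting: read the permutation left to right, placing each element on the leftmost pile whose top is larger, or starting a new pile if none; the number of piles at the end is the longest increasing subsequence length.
3

2: new pile. tops = [2]
5: new pile. tops = [2, 5]
3: onto pile 2 (replacing 5). tops = [2, 3]
1: onto pile 1 (replacing 2). tops = [1, 3]
4: new pile. tops = [1, 3, 4]

3 piles, so the longest increasing subsequence has length 3.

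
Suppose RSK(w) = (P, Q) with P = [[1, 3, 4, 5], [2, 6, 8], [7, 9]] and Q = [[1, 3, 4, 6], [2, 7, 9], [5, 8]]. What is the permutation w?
7 2 3 6 1 9 8 4 5

Reverse the RSK construction: for i from n down to 1, find the cell of Q containing i, remove the entry at that cell from P, and reverse-bump it up through P; the value ejected from row 1 is w(i).

Step i=9: Q has 9 at row 2, column 3; remove 8 from row 2 of P and reverse-bump: 8 enters row 1 and ejects 5. So w(9) = 5. P is now [[1, 3, 4, 8], [2, 6], [7, 9]].
Step i=8: Q has 8 at row 3, column 2; remove 9 from row 3 of P and reverse-bump: 9 enters row 2 and ejects 6; 6 enters row 1 and ejects 4. So w(8) = 4. P is now [[1, 3, 6, 8], [2, 9], [7]].
Step i=7: Q has 7 at row 2, column 2; remove 9 from row 2 of P and reverse-bump: 9 enters row 1 and ejects 8. So w(7) = 8. P is now [[1, 3, 6, 9], [2], [7]].
Step i=6: Q has 6 at row 1, column 4; remove that cell from P, ejecting 9. So w(6) = 9. P is now [[1, 3, 6], [2], [7]].
Step i=5: Q has 5 at row 3, column 1; remove 7 from row 3 of P and reverse-bump: 7 enters row 2 and ejects 2; 2 enters row 1 and ejects 1. So w(5) = 1. P is now [[2, 3, 6], [7]].
Step i=4: Q has 4 at row 1, column 3; remove that cell from P, ejecting 6. So w(4) = 6. P is now [[2, 3], [7]].
Step i=3: Q has 3 at row 1, column 2; remove that cell from P, ejecting 3. So w(3) = 3. P is now [[2], [7]].
Step i=2: Q has 2 at row 2, column 1; remove 7 from row 2 of P and reverse-bump: 7 enters row 1 and ejects 2. So w(2) = 2. P is now [[7]].
Step i=1: Q has 1 at row 1, column 1; remove that cell from P, ejecting 7. So w(1) = 7. P is now [].

So w = 7 2 3 6 1 9 8 4 5.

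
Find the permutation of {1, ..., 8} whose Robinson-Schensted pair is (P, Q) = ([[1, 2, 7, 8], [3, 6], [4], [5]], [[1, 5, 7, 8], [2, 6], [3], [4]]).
Reverse the RSK construction: for i from n down to 1, find the cell of Q containing i, remove the entry at that cell from P, and reverse-bump it up through P; the value ejected from row 1 is w(i).

Step i=8: Q has 8 at row 1, column 4; remove that cell from P, ejecting 8. So w(8) = 8. P is now [[1, 2, 7], [3, 6], [4], [5]].
Step i=7: Q has 7 at row 1, column 3; remove that cell from P, ejecting 7. So w(7) = 7. P is now [[1, 2], [3, 6], [4], [5]].
Step i=6: Q has 6 at row 2, column 2; remove 6 from row 2 of P and reverse-bump: 6 enters row 1 and ejects 2. So w(6) = 2. P is now [[1, 6], [3], [4], [5]].
Step i=5: Q has 5 at row 1, column 2; remove that cell from P, ejecting 6. So w(5) = 6. P is now [[1], [3], [4], [5]].
Step i=4: Q has 4 at row 4, column 1; remove 5 from row 4 of P and reverse-bump: 5 enters row 3 and ejects 4; 4 enters row 2 and ejects 3; 3 enters row 1 and ejects 1. So w(4) = 1. P is now [[3], [4], [5]].
Step i=3: Q has 3 at row 3, column 1; remove 5 from row 3 of P and reverse-bump: 5 enters row 2 and ejects 4; 4 enters row 1 and ejects 3. So w(3) = 3. P is now [[4], [5]].
Step i=2: Q has 2 at row 2, column 1; remove 5 from row 2 of P and reverse-bump: 5 enters row 1 and ejects 4. So w(2) = 4. P is now [[5]].
Step i=1: Q has 1 at row 1, column 1; remove that cell from P, ejecting 5. So w(1) = 5. P is now [].

So w = 5 4 3 1 6 2 7 8.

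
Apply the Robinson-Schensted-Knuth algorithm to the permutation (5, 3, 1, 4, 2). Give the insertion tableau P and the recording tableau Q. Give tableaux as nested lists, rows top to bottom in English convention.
P = [[1, 2], [3, 4], [5]], Q = [[1, 4], [2, 5], [3]]

Insert each entry of the permutation into P by Schensted row insertion, recording in Q the position of each new cell.

After inserting 5: P = [[5]].
After inserting 3: P = [[3], [5]].
After inserting 1: P = [[1], [3], [5]].
After inserting 4: P = [[1, 4], [3], [5]].
After inserting 2: P = [[1, 2], [3, 4], [5]].

So P = [[1, 2], [3, 4], [5]], Q = [[1, 4], [2, 5], [3]].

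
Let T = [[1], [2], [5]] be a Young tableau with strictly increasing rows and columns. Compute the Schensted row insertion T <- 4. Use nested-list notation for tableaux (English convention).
[[1, 4], [2], [5]]

4 is larger than every entry of row 1, so it is appended to row 1. The new tableau is [[1, 4], [2], [5]].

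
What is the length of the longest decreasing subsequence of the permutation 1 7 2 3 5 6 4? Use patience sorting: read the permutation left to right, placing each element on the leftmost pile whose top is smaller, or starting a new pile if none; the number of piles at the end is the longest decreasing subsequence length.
3

1: new pile. tops = [1]
7: onto pile 1 (replacing 1). tops = [7]
2: new pile. tops = [7, 2]
3: onto pile 2 (replacing 2). tops = [7, 3]
5: onto pile 2 (replacing 3). tops = [7, 5]
6: onto pile 2 (replacing 5). tops = [7, 6]
4: new pile. tops = [7, 6, 4]

3 piles, so the longest decreasing subsequence has length 3.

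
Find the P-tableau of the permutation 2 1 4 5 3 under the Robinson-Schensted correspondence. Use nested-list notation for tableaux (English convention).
Insert 2: appended to row 1. P = [[2]].
Insert 1: 1 bumps 2 from row 1; 2 starts row 2. P = [[1], [2]].
Insert 4: appended to row 1. P = [[1, 4], [2]].
Insert 5: appended to row 1. P = [[1, 4, 5], [2]].
Insert 3: 3 bumps 4 from row 1; 4 appends to row 2. P = [[1, 3, 5], [2, 4]].

So P = [[1, 3, 5], [2, 4]].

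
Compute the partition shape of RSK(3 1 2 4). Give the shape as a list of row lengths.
Row-insert each entry into an empty tableau.

After inserting 3: P = [[3]].
After inserting 1: P = [[1], [3]].
After inserting 2: P = [[1, 2], [3]].
After inserting 4: P = [[1, 2, 4], [3]].

The final insertion tableau P = [[1, 2, 4], [3]] has shape [3, 1].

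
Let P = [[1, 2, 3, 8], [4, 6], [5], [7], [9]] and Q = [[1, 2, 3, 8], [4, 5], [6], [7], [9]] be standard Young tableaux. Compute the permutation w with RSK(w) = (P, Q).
1 5 9 2 7 6 4 8 3

Reverse RSK: for i = n, n-1, ..., 1, locate i in Q, remove the corresponding corner cell from P, and reverse-bump its entry up through P; the value ejected from row 1 is w(i).

So w = 1 5 9 2 7 6 4 8 3.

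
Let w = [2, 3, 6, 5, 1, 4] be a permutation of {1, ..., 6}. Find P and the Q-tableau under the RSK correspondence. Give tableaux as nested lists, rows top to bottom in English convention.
P = [[1, 3, 4], [2, 5], [6]], Q = [[1, 2, 3], [4, 6], [5]]

Insert each entry of the permutation into P by Schensted row insertion, recording in Q the position of each new cell.

Insert 2: appended to row 1. P = [[2]].
Insert 3: appended to row 1. P = [[2, 3]].
Insert 6: appended to row 1. P = [[2, 3, 6]].
Insert 5: 5 bumps 6 from row 1; 6 starts row 2. P = [[2, 3, 5], [6]].
Insert 1: 1 bumps 2 from row 1; 2 bumps 6 from row 2; 6 starts row 3. P = [[1, 3, 5], [2], [6]].
Insert 4: 4 bumps 5 from row 1; 5 appends to row 2. P = [[1, 3, 4], [2, 5], [6]].

So P = [[1, 3, 4], [2, 5], [6]], Q = [[1, 2, 3], [4, 6], [5]].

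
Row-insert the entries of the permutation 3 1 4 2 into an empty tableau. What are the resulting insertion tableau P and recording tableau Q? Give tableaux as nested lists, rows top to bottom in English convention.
P = [[1, 2], [3, 4]], Q = [[1, 3], [2, 4]]

Insert each entry of the permutation into P by Schensted row insertion, recording in Q the position of each new cell.

Insert 3: appended to row 1. P = [[3]].
Insert 1: 1 bumps 3 from row 1; 3 starts row 2. P = [[1], [3]].
Insert 4: appended to row 1. P = [[1, 4], [3]].
Insert 2: 2 bumps 4 from row 1; 4 appends to row 2. P = [[1, 2], [3, 4]].

So P = [[1, 2], [3, 4]], Q = [[1, 3], [2, 4]].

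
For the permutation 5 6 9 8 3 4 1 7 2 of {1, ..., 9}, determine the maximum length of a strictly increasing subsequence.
3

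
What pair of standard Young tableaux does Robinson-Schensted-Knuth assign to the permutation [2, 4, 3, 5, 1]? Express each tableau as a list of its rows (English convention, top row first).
Insert each entry of the permutation into P by Schensted row insertion, recording in Q the position of each new cell.

Insert 2: appended to row 1. P = [[2]].
Insert 4: appended to row 1. P = [[2, 4]].
Insert 3: 3 bumps 4 from row 1; 4 starts row 2. P = [[2, 3], [4]].
Insert 5: appended to row 1. P = [[2, 3, 5], [4]].
Insert 1: 1 bumps 2 from row 1; 2 bumps 4 from row 2; 4 starts row 3. P = [[1, 3, 5], [2], [4]].

So P = [[1, 3, 5], [2], [4]], Q = [[1, 2, 4], [3], [5]].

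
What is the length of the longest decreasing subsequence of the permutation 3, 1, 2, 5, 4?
2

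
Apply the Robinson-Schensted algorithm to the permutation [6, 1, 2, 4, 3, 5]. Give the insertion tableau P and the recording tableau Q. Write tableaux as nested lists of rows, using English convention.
Insert each entry of the permutation into P by Schensted row insertion, recording in Q the position of each new cell.

Insert 6: appended to row 1. P = [[6]].
Insert 1: 1 bumps 6 from row 1; 6 starts row 2. P = [[1], [6]].
Insert 2: appended to row 1. P = [[1, 2], [6]].
Insert 4: appended to row 1. P = [[1, 2, 4], [6]].
Insert 3: 3 bumps 4 from row 1; 4 bumps 6 from row 2; 6 starts row 3. P = [[1, 2, 3], [4], [6]].
Insert 5: appended to row 1. P = [[1, 2, 3, 5], [4], [6]].

So P = [[1, 2, 3, 5], [4], [6]], Q = [[1, 3, 4, 6], [2], [5]].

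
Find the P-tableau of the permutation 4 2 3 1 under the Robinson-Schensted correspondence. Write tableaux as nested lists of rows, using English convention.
P = [[1, 3], [2], [4]]

After inserting 4: P = [[4]].
After inserting 2: P = [[2], [4]].
After inserting 3: P = [[2, 3], [4]].
After inserting 1: P = [[1, 3], [2], [4]].

So P = [[1, 3], [2], [4]].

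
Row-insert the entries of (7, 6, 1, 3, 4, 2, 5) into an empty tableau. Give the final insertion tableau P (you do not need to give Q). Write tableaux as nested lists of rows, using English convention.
P = [[1, 2, 4, 5], [3], [6], [7]]

Insert 7: appended to row 1. P = [[7]].
Insert 6: 6 bumps 7 from row 1; 7 starts row 2. P = [[6], [7]].
Insert 1: 1 bumps 6 from row 1; 6 bumps 7 from row 2; 7 starts row 3. P = [[1], [6], [7]].
Insert 3: appended to row 1. P = [[1, 3], [6], [7]].
Insert 4: appended to row 1. P = [[1, 3, 4], [6], [7]].
Insert 2: 2 bumps 3 from row 1; 3 bumps 6 from row 2; 6 bumps 7 from row 3; 7 starts row 4. P = [[1, 2, 4], [3], [6], [7]].
Insert 5: appended to row 1. P = [[1, 2, 4, 5], [3], [6], [7]].

So P = [[1, 2, 4, 5], [3], [6], [7]].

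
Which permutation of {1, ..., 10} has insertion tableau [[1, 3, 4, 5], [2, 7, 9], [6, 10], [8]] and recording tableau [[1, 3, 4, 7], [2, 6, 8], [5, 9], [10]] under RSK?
8 2 6 7 3 4 10 9 5 1

Reverse the RSK construction: for i from n down to 1, find the cell of Q containing i, remove the entry at that cell from P, and reverse-bump it up through P; the value ejected from row 1 is w(i).

Step i=10: Q has 10 at row 4, column 1; remove 8 from row 4 of P and reverse-bump: 8 enters row 3 and ejects 6; 6 enters row 2 and ejects 2; 2 enters row 1 and ejects 1. So w(10) = 1. P is now [[2, 3, 4, 5], [6, 7, 9], [8, 10]].
Step i=9: Q has 9 at row 3, column 2; remove 10 from row 3 of P and reverse-bump: 10 enters row 2 and ejects 9; 9 enters row 1 and ejects 5. So w(9) = 5. P is now [[2, 3, 4, 9], [6, 7, 10], [8]].
Step i=8: Q has 8 at row 2, column 3; remove 10 from row 2 of P and reverse-bump: 10 enters row 1 and ejects 9. So w(8) = 9. P is now [[2, 3, 4, 10], [6, 7], [8]].
Step i=7: Q has 7 at row 1, column 4; remove that cell from P, ejecting 10. So w(7) = 10. P is now [[2, 3, 4], [6, 7], [8]].
Step i=6: Q has 6 at row 2, column 2; remove 7 from row 2 of P and reverse-bump: 7 enters row 1 and ejects 4. So w(6) = 4. P is now [[2, 3, 7], [6], [8]].
Step i=5: Q has 5 at row 3, column 1; remove 8 from row 3 of P and reverse-bump: 8 enters row 2 and ejects 6; 6 enters row 1 and ejects 3. So w(5) = 3. P is now [[2, 6, 7], [8]].
Step i=4: Q has 4 at row 1, column 3; remove that cell from P, ejecting 7. So w(4) = 7. P is now [[2, 6], [8]].
Step i=3: Q has 3 at row 1, column 2; remove that cell from P, ejecting 6. So w(3) = 6. P is now [[2], [8]].
Step i=2: Q has 2 at row 2, column 1; remove 8 from row 2 of P and reverse-bump: 8 enters row 1 and ejects 2. So w(2) = 2. P is now [[8]].
Step i=1: Q has 1 at row 1, column 1; remove that cell from P, ejecting 8. So w(1) = 8. P is now [].

So w = 8 2 6 7 3 4 10 9 5 1.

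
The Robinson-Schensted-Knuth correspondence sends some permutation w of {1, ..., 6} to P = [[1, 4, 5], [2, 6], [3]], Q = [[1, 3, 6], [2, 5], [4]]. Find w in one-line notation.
Reverse the RSK construction: for i from n down to 1, find the cell of Q containing i, remove the entry at that cell from P, and reverse-bump it up through P; the value ejected from row 1 is w(i).

Step i=6: Q has 6 at row 1, column 3; remove that cell from P, ejecting 5. So w(6) = 5. P is now [[1, 4], [2, 6], [3]].
Step i=5: Q has 5 at row 2, column 2; remove 6 from row 2 of P and reverse-bump: 6 enters row 1 and ejects 4. So w(5) = 4. P is now [[1, 6], [2], [3]].
Step i=4: Q has 4 at row 3, column 1; remove 3 from row 3 of P and reverse-bump: 3 enters row 2 and ejects 2; 2 enters row 1 and ejects 1. So w(4) = 1. P is now [[2, 6], [3]].
Step i=3: Q has 3 at row 1, column 2; remove that cell from P, ejecting 6. So w(3) = 6. P is now [[2], [3]].
Step i=2: Q has 2 at row 2, column 1; remove 3 from row 2 of P and reverse-bump: 3 enters row 1 and ejects 2. So w(2) = 2. P is now [[3]].
Step i=1: Q has 1 at row 1, column 1; remove that cell from P, ejecting 3. So w(1) = 3. P is now [].

So w = 3 2 6 1 4 5.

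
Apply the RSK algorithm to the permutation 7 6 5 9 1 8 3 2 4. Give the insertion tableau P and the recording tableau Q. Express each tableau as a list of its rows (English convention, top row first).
P = [[1, 2, 4], [3, 8], [5, 9], [6], [7]], Q = [[1, 4, 9], [2, 6], [3, 7], [5], [8]]

Insert each entry of the permutation into P by Schensted row insertion, recording in Q the position of each new cell.

Insert 7: appended to row 1. P = [[7]].
Insert 6: 6 bumps 7 from row 1; 7 starts row 2. P = [[6], [7]].
Insert 5: 5 bumps 6 from row 1; 6 bumps 7 from row 2; 7 starts row 3. P = [[5], [6], [7]].
Insert 9: appended to row 1. P = [[5, 9], [6], [7]].
Insert 1: 1 bumps 5 from row 1; 5 bumps 6 from row 2; 6 bumps 7 from row 3; 7 starts row 4. P = [[1, 9], [5], [6], [7]].
Insert 8: 8 bumps 9 from row 1; 9 appends to row 2. P = [[1, 8], [5, 9], [6], [7]].
Insert 3: 3 bumps 8 from row 1; 8 bumps 9 from row 2; 9 appends to row 3. P = [[1, 3], [5, 8], [6, 9], [7]].
Insert 2: 2 bumps 3 from row 1; 3 bumps 5 from row 2; 5 bumps 6 from row 3; 6 bumps 7 from row 4; 7 starts row 5. P = [[1, 2], [3, 8], [5, 9], [6], [7]].
Insert 4: appended to row 1. P = [[1, 2, 4], [3, 8], [5, 9], [6], [7]].

So P = [[1, 2, 4], [3, 8], [5, 9], [6], [7]], Q = [[1, 4, 9], [2, 6], [3, 7], [5], [8]].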